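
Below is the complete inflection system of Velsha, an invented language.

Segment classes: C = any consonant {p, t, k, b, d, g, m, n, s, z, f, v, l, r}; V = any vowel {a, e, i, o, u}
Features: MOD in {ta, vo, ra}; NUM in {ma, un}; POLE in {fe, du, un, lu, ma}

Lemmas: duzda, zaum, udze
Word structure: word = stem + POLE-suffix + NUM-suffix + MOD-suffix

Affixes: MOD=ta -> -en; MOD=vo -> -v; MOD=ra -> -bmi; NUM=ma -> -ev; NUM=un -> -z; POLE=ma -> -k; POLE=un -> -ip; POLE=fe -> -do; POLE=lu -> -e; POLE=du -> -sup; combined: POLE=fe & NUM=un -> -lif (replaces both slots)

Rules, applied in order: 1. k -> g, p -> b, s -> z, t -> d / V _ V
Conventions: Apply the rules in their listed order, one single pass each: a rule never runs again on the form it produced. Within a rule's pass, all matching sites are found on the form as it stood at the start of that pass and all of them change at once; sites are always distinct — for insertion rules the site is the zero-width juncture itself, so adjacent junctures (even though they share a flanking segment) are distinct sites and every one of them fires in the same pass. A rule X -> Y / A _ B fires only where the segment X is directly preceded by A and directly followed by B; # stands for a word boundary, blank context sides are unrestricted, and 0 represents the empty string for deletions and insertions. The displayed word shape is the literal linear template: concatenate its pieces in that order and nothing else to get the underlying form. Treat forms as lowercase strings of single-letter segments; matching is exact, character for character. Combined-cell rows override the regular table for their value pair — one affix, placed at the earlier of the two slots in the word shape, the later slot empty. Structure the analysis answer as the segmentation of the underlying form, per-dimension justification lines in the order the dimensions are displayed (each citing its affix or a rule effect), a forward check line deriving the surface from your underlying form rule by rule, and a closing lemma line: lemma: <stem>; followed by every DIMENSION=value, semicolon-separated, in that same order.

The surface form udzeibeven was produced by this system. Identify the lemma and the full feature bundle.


underlying: udze-ip-ev-en
MOD=ta - signalled by the affix -en
NUM=ma - signalled by the affix -ev
POLE=un - signalled by the affix -ip
check: udzeipeven -> udzeibeven
lemma: udze; MOD=ta; NUM=ma; POLE=un


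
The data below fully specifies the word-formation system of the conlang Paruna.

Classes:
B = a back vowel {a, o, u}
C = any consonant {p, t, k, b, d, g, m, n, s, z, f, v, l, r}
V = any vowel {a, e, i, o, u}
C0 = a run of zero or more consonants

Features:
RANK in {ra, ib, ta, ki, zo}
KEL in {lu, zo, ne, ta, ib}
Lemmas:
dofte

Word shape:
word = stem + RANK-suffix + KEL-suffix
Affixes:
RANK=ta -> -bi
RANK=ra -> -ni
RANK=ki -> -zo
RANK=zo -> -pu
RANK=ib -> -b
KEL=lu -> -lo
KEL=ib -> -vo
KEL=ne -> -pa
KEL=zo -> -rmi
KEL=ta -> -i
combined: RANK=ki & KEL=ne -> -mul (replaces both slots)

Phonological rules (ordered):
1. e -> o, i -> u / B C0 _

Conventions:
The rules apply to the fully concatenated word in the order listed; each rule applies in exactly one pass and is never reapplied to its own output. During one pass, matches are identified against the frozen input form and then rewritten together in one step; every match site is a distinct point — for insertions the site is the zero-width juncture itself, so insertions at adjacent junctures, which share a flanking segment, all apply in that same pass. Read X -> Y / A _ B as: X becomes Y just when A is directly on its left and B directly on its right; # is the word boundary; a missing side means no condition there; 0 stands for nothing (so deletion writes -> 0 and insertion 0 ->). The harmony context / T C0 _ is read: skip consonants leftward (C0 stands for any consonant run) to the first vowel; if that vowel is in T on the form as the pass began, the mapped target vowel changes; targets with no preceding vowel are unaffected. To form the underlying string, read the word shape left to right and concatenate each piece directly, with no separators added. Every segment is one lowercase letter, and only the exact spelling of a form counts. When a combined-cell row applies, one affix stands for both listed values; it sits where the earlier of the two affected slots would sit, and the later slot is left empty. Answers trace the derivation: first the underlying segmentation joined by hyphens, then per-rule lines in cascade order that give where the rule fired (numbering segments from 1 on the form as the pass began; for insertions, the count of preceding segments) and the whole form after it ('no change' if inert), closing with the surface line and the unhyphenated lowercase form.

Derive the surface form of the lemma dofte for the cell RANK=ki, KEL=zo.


underlying: dofte-zo-rmi
1. e -> o, i -> u / B C0 _: fires at position(s) 5, 10: doftozormu
surface: doftozormu


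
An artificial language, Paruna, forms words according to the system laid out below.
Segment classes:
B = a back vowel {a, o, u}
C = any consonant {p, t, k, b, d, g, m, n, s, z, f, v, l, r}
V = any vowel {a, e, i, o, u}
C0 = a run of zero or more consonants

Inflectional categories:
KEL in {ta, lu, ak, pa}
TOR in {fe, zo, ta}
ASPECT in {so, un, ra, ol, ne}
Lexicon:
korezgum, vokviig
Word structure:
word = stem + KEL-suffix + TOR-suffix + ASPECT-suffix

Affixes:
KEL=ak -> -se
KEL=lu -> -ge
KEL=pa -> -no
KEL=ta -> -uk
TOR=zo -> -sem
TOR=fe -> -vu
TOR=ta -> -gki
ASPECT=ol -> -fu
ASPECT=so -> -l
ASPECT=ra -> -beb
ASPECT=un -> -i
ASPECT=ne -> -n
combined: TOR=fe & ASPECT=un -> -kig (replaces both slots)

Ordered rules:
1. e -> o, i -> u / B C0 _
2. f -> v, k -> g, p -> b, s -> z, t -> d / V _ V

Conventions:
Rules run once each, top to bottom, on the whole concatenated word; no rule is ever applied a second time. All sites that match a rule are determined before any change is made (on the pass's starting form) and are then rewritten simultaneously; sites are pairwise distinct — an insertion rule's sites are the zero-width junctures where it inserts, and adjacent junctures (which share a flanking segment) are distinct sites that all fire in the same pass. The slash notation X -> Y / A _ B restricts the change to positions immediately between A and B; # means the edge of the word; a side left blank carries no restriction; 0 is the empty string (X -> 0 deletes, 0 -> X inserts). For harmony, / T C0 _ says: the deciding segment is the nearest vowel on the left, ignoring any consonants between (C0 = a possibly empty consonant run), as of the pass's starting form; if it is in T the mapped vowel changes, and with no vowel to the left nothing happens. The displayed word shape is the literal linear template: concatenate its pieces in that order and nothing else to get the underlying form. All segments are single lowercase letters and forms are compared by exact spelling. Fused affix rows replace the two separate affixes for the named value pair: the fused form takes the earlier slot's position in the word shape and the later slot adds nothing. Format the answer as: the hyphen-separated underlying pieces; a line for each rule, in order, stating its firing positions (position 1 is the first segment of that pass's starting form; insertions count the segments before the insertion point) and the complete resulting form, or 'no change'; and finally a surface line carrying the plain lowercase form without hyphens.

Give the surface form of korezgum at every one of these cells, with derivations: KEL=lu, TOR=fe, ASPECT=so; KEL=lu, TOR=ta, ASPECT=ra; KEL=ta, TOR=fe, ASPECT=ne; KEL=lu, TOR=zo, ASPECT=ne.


cell KEL=lu, TOR=fe, ASPECT=so:
underlying: korezgum-ge-vu-l
1. e -> o, i -> u / B C0 _: fires at position(s) 4, 10: korozgumgovul
2. f -> v, k -> g, p -> b, s -> z, t -> d / V _ V: no change
surface: korozgumgovul

cell KEL=lu, TOR=ta, ASPECT=ra:
underlying: korezgum-ge-gki-beb
1. e -> o, i -> u / B C0 _: fires at position(s) 4, 10: korozgumgogkibeb
2. f -> v, k -> g, p -> b, s -> z, t -> d / V _ V: no change
surface: korozgumgogkibeb

cell KEL=ta, TOR=fe, ASPECT=ne:
underlying: korezgum-uk-vu-n
1. e -> o, i -> u / B C0 _: fires at position(s) 4: korozgumukvun
2. f -> v, k -> g, p -> b, s -> z, t -> d / V _ V: no change
surface: korozgumukvun

cell KEL=lu, TOR=zo, ASPECT=ne:
underlying: korezgum-ge-sem-n
1. e -> o, i -> u / B C0 _: fires at position(s) 4, 10: korozgumgosemn
2. f -> v, k -> g, p -> b, s -> z, t -> d / V _ V: fires at position(s) 11: korozgumgozemn
surface: korozgumgozemn


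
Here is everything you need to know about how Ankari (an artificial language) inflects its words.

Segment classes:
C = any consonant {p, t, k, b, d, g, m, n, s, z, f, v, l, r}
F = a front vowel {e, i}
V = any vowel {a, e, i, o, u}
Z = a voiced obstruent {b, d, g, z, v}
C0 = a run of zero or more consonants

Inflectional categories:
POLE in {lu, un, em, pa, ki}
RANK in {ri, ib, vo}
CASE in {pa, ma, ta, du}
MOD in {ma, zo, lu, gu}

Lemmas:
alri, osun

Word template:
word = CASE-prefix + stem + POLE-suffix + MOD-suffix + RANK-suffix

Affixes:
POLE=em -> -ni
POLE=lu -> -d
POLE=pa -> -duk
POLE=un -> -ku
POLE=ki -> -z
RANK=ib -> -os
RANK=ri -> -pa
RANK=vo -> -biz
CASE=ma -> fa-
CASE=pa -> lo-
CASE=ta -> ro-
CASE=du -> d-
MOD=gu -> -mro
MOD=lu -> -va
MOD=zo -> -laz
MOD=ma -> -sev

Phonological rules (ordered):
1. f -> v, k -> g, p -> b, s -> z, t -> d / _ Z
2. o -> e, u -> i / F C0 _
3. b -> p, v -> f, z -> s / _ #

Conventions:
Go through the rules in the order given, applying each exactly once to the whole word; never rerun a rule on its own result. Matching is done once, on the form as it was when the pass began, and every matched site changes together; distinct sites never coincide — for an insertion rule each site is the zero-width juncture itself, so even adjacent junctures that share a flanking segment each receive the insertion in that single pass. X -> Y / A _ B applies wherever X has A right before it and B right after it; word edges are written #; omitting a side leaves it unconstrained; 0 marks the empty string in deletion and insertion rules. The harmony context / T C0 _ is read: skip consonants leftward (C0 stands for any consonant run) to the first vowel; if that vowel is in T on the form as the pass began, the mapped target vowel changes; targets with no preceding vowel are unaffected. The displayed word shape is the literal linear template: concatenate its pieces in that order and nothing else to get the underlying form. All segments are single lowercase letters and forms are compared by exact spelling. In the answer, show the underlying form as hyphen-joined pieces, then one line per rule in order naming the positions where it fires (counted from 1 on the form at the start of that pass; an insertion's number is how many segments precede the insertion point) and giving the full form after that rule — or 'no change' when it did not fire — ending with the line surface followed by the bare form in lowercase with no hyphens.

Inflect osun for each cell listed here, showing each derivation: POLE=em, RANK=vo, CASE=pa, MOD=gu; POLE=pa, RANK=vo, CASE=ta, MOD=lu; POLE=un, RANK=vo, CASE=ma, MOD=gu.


cell POLE=em, RANK=vo, CASE=pa, MOD=gu:
underlying: lo-osun-ni-mro-biz
1. f -> v, k -> g, p -> b, s -> z, t -> d / _ Z: no change
2. o -> e, u -> i / F C0 _: fires at position(s) 11: loosunnimrebiz
3. b -> p, v -> f, z -> s / _ #: fires at position(s) 14: loosunnimrebis
surface: loosunnimrebis

cell POLE=pa, RANK=vo, CASE=ta, MOD=lu:
underlying: ro-osun-duk-va-biz
1. f -> v, k -> g, p -> b, s -> z, t -> d / _ Z: fires at position(s) 9: roosundugvabiz
2. o -> e, u -> i / F C0 _: no change
3. b -> p, v -> f, z -> s / _ #: fires at position(s) 14: roosundugvabis
surface: roosundugvabis

cell POLE=un, RANK=vo, CASE=ma, MOD=gu:
underlying: fa-osun-ku-mro-biz
1. f -> v, k -> g, p -> b, s -> z, t -> d / _ Z: no change
2. o -> e, u -> i / F C0 _: no change
3. b -> p, v -> f, z -> s / _ #: fires at position(s) 14: faosunkumrobis
surface: faosunkumrobis


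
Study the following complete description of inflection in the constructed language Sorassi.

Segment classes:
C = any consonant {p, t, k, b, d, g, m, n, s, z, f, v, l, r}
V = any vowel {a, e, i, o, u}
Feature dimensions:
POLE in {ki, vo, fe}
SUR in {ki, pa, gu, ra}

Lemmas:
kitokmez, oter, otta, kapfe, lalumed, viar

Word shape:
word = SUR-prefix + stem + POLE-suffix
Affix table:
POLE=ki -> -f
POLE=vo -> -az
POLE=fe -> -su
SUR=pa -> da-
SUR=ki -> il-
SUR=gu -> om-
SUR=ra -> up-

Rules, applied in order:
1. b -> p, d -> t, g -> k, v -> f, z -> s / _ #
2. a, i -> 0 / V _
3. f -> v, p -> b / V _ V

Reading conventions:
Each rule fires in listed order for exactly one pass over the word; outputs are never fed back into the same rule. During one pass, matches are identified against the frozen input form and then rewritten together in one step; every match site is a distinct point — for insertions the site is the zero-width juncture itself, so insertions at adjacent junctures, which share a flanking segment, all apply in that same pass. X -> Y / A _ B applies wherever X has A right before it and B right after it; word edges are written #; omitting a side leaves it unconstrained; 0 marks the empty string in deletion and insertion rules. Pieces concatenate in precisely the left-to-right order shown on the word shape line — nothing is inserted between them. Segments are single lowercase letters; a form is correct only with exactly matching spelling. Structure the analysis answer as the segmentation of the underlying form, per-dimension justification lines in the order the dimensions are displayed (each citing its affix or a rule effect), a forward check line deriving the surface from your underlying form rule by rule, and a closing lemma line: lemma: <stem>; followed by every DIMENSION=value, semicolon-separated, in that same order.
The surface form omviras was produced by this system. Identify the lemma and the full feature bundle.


underlying: om-viar-az
POLE=vo - signalled by the affix -az
SUR=gu - signalled by the affix om-
check: omviaraz -> omviaras -> omviras -> omviras
lemma: viar; POLE=vo; SUR=gu


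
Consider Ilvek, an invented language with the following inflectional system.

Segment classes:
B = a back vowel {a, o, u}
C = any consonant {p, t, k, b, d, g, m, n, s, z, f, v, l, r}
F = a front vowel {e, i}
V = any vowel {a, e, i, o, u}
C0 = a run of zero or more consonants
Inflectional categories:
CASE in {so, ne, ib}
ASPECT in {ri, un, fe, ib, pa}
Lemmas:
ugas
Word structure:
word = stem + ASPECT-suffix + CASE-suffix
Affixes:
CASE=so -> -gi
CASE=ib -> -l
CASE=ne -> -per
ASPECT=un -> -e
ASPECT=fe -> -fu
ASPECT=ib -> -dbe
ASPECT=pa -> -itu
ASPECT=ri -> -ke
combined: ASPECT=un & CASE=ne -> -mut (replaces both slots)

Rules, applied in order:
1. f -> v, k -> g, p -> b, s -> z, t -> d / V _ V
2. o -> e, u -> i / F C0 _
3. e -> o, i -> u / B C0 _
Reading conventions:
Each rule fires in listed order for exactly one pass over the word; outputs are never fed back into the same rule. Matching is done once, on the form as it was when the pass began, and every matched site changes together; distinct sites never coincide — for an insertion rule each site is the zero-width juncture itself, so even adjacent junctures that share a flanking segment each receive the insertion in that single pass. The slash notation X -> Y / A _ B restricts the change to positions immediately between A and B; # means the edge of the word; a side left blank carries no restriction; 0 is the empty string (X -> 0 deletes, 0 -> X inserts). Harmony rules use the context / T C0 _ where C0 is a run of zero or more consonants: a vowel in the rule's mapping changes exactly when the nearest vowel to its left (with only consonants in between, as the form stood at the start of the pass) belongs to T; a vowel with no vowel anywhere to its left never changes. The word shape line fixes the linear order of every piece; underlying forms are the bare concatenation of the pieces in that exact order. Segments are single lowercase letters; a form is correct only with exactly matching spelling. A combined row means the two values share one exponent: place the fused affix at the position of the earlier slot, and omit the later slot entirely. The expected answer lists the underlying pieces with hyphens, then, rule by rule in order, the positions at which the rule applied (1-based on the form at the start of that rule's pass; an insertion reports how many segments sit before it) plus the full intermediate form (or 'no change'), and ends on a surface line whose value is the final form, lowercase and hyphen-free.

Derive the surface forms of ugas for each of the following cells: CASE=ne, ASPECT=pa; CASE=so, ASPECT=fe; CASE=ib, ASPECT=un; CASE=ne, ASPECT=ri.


cell CASE=ne, ASPECT=pa:
underlying: ugas-itu-per
1. f -> v, k -> g, p -> b, s -> z, t -> d / V _ V: fires at position(s) 4, 6, 8: ugaziduber
2. o -> e, u -> i / F C0 _: fires at position(s) 7: ugazidiber
3. e -> o, i -> u / B C0 _: fires at position(s) 5: ugazudiber
surface: ugazudiber

cell CASE=so, ASPECT=fe:
underlying: ugas-fu-gi
1. f -> v, k -> g, p -> b, s -> z, t -> d / V _ V: no change
2. o -> e, u -> i / F C0 _: no change
3. e -> o, i -> u / B C0 _: fires at position(s) 8: ugasfugu
surface: ugasfugu

cell CASE=ib, ASPECT=un:
underlying: ugas-e-l
1. f -> v, k -> g, p -> b, s -> z, t -> d / V _ V: fires at position(s) 4: ugazel
2. o -> e, u -> i / F C0 _: no change
3. e -> o, i -> u / B C0 _: fires at position(s) 5: ugazol
surface: ugazol

cell CASE=ne, ASPECT=ri:
underlying: ugas-ke-per
1. f -> v, k -> g, p -> b, s -> z, t -> d / V _ V: fires at position(s) 7: ugaskeber
2. o -> e, u -> i / F C0 _: no change
3. e -> o, i -> u / B C0 _: fires at position(s) 6: ugaskober
surface: ugaskober


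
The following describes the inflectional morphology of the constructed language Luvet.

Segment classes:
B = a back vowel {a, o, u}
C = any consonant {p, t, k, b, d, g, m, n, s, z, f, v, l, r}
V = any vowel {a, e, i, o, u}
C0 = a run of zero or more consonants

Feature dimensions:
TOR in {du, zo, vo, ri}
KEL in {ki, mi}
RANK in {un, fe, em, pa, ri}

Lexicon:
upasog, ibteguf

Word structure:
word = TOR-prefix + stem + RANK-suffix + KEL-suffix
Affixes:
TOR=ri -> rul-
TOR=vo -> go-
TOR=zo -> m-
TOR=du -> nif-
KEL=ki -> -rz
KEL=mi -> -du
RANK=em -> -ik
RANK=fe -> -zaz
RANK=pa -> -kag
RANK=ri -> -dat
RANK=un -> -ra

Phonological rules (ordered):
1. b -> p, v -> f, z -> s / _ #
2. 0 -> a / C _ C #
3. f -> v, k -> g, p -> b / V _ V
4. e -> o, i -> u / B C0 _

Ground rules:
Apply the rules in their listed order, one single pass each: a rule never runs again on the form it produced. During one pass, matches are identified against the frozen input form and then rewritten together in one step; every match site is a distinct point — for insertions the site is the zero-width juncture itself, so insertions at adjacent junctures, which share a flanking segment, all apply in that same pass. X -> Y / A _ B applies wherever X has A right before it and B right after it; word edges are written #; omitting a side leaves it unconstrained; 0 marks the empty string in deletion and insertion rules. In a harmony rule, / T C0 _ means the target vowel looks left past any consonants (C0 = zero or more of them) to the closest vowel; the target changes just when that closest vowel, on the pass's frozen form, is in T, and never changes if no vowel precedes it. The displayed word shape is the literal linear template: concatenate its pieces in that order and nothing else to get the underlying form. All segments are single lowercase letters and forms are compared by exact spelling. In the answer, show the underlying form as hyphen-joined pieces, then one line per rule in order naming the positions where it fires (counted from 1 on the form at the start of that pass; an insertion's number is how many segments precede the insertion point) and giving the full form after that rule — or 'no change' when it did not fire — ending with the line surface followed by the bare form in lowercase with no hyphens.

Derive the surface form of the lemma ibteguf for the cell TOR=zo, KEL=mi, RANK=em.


underlying: m-ibteguf-ik-du
1. b -> p, v -> f, z -> s / _ #: no change
2. 0 -> a / C _ C #: no change
3. f -> v, k -> g, p -> b / V _ V: fires at position(s) 8: mibteguvikdu
4. e -> o, i -> u / B C0 _: fires at position(s) 9: mibteguvukdu
surface: mibteguvukdu


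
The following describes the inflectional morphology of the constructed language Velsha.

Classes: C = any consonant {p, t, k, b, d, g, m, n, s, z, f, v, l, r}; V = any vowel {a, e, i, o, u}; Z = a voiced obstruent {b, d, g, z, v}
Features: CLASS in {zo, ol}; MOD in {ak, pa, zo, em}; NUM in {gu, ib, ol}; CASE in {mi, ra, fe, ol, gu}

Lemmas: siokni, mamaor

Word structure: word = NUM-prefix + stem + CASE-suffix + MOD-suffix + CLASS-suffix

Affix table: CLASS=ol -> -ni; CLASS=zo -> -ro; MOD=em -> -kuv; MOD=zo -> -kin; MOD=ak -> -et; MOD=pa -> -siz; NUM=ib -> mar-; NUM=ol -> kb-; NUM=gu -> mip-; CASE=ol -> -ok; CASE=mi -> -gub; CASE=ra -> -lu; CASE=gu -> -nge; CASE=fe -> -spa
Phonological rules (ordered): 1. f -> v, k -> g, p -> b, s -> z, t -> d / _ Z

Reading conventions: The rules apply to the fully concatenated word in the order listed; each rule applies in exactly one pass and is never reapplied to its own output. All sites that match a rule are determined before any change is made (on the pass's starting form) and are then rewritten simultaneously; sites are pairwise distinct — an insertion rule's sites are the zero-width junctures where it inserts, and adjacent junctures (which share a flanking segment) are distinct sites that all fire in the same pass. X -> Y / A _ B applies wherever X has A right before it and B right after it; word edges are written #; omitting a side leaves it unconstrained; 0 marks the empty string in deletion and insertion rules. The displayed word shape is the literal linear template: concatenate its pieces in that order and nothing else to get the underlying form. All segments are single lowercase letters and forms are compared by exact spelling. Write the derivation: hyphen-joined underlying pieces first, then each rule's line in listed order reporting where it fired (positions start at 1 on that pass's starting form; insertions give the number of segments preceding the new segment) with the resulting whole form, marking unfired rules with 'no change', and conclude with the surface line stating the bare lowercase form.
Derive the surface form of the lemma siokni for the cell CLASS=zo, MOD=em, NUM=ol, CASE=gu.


underlying: kb-siokni-nge-kuv-ro
1. f -> v, k -> g, p -> b, s -> z, t -> d / _ Z: fires at position(s) 1: gbsiokningekuvro
surface: gbsiokningekuvro


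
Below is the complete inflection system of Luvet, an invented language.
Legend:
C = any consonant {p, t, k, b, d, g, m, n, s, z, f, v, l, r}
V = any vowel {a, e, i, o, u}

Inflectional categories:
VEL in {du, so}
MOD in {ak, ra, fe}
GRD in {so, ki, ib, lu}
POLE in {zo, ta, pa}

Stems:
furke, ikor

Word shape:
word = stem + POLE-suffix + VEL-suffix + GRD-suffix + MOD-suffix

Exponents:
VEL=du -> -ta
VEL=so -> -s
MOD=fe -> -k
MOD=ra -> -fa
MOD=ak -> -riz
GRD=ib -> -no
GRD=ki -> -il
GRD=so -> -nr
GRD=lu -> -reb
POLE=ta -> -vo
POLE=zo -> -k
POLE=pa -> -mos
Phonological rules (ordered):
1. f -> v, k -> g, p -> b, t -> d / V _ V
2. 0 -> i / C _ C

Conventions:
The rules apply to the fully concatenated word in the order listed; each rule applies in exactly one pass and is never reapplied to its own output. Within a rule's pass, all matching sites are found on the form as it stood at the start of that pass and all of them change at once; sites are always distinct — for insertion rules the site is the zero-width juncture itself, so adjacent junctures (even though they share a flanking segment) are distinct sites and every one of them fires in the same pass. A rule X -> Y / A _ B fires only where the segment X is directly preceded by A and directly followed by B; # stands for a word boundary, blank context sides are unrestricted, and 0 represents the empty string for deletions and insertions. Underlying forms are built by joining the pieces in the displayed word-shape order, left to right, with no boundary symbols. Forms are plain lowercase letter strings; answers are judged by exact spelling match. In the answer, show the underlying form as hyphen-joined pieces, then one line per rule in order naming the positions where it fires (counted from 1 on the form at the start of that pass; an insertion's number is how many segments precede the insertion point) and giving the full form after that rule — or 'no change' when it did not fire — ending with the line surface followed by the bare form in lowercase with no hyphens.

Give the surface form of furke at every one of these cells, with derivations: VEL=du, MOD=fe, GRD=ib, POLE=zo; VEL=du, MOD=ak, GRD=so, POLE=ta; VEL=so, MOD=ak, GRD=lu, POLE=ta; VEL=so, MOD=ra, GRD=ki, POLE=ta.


cell VEL=du, MOD=fe, GRD=ib, POLE=zo:
underlying: furke-k-ta-no-k
1. f -> v, k -> g, p -> b, t -> d / V _ V: no change
2. 0 -> i / C _ C: inserts after position(s) 3, 6: furikekitanok
surface: furikekitanok

cell VEL=du, MOD=ak, GRD=so, POLE=ta:
underlying: furke-vo-ta-nr-riz
1. f -> v, k -> g, p -> b, t -> d / V _ V: fires at position(s) 8: furkevodanrriz
2. 0 -> i / C _ C: inserts after position(s) 3, 10, 11: furikevodaniririz
surface: furikevodaniririz

cell VEL=so, MOD=ak, GRD=lu, POLE=ta:
underlying: furke-vo-s-reb-riz
1. f -> v, k -> g, p -> b, t -> d / V _ V: no change
2. 0 -> i / C _ C: inserts after position(s) 3, 8, 11: furikevosirebiriz
surface: furikevosirebiriz

cell VEL=so, MOD=ra, GRD=ki, POLE=ta:
underlying: furke-vo-s-il-fa
1. f -> v, k -> g, p -> b, t -> d / V _ V: no change
2. 0 -> i / C _ C: inserts after position(s) 3, 10: furikevosilifa
surface: furikevosilifa


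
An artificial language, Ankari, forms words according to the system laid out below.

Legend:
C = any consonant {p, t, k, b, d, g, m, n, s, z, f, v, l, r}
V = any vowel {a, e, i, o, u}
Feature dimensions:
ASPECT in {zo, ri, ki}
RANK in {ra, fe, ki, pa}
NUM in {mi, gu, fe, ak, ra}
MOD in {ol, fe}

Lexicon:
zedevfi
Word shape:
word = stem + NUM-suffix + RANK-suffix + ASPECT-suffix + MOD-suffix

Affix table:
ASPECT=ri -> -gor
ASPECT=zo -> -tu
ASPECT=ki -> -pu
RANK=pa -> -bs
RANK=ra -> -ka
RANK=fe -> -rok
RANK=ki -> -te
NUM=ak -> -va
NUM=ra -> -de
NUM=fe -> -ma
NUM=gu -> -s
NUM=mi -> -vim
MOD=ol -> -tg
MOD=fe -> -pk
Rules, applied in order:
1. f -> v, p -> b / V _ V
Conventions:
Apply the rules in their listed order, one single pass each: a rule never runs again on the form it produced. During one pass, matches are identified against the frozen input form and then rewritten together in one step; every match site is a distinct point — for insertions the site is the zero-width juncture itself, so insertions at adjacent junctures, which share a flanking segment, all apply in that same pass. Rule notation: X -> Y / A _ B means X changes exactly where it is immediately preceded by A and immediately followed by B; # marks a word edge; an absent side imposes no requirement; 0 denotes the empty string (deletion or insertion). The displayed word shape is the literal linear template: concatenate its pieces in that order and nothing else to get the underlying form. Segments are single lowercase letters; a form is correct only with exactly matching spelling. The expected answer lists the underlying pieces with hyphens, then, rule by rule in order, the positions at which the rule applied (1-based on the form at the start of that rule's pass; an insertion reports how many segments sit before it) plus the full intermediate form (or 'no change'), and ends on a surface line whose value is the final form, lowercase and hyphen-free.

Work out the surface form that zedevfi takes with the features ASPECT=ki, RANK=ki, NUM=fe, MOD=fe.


underlying: zedevfi-ma-te-pu-pk
1. f -> v, p -> b / V _ V: fires at position(s) 12: zedevfimatebupk
surface: zedevfimatebupk


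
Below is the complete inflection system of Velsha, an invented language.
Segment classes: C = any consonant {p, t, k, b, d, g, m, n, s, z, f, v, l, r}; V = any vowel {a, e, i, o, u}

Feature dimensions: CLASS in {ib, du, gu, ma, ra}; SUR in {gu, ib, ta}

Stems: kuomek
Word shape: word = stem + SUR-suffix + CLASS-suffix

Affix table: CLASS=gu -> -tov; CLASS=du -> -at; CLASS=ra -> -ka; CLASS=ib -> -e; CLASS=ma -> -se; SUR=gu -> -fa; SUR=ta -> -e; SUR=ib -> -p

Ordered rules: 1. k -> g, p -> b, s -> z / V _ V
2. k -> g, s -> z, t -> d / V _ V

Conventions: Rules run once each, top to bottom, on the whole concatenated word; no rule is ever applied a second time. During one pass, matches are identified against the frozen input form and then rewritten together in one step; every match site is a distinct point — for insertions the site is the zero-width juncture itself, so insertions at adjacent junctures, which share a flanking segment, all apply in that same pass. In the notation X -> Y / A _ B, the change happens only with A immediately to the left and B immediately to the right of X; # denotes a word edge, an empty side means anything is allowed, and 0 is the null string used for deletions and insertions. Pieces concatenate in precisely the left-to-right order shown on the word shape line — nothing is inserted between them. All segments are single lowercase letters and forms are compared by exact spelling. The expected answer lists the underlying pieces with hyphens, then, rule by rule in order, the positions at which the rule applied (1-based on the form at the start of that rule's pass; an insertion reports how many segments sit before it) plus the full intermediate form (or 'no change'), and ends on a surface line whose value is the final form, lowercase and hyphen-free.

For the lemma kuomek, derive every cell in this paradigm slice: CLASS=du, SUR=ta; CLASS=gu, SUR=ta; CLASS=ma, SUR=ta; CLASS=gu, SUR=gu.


cell CLASS=du, SUR=ta:
underlying: kuomek-e-at
1. k -> g, p -> b, s -> z / V _ V: fires at position(s) 6: kuomegeat
2. k -> g, s -> z, t -> d / V _ V: no change
surface: kuomegeat

cell CLASS=gu, SUR=ta:
underlying: kuomek-e-tov
1. k -> g, p -> b, s -> z / V _ V: fires at position(s) 6: kuomegetov
2. k -> g, s -> z, t -> d / V _ V: fires at position(s) 8: kuomegedov
surface: kuomegedov

cell CLASS=ma, SUR=ta:
underlying: kuomek-e-se
1. k -> g, p -> b, s -> z / V _ V: fires at position(s) 6, 8: kuomegeze
2. k -> g, s -> z, t -> d / V _ V: no change
surface: kuomegeze

cell CLASS=gu, SUR=gu:
underlying: kuomek-fa-tov
1. k -> g, p -> b, s -> z / V _ V: no change
2. k -> g, s -> z, t -> d / V _ V: fires at position(s) 9: kuomekfadov
surface: kuomekfadov


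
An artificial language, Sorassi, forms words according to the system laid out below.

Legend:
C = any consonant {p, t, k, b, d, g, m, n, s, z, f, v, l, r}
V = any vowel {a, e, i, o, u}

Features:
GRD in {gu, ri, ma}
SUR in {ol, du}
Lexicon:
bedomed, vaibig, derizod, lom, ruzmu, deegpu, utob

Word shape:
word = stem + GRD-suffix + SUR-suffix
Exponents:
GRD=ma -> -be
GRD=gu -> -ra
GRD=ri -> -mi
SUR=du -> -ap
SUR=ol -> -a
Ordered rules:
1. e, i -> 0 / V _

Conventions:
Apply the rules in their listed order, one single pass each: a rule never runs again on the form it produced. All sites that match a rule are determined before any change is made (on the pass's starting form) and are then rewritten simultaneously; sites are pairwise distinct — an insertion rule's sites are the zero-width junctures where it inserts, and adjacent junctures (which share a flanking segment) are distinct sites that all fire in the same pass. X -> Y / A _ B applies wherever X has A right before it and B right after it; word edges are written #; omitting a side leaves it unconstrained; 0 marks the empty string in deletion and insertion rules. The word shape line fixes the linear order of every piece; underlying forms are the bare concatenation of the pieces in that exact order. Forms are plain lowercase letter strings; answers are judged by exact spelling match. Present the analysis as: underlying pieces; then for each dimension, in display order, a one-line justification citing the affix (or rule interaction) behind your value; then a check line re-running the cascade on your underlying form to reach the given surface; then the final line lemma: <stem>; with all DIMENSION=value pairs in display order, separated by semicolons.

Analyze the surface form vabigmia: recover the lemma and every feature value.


underlying: vaibig-mi-a
GRD=ri - signalled by the affix -mi
SUR=ol - signalled by the affix -a
check: vaibigmia -> vabigmia
lemma: vaibig; GRD=ri; SUR=ol


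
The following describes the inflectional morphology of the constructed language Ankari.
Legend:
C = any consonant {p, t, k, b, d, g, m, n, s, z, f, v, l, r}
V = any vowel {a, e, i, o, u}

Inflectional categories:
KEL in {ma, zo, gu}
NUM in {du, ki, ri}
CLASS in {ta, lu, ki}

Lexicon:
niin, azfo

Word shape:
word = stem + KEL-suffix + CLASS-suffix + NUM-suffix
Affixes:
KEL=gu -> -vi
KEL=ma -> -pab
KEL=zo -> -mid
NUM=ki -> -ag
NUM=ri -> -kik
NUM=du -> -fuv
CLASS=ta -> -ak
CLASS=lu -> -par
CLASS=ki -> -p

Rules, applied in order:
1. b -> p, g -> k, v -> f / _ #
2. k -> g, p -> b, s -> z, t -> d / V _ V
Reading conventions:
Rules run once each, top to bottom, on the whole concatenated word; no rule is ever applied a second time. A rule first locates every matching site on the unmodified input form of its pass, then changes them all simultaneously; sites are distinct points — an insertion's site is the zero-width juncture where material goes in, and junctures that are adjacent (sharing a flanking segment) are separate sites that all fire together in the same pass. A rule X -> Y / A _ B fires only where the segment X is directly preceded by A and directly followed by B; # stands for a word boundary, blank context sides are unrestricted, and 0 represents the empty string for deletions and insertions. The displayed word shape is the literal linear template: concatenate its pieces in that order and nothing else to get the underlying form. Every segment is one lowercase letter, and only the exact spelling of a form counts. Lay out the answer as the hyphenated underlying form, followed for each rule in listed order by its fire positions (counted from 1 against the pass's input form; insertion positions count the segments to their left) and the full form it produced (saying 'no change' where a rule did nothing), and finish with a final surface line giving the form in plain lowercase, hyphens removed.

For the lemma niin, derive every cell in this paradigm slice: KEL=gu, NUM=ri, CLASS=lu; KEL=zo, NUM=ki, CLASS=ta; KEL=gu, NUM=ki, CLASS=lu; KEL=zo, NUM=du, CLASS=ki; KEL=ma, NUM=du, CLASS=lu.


cell KEL=gu, NUM=ri, CLASS=lu:
underlying: niin-vi-par-kik
1. b -> p, g -> k, v -> f / _ #: no change
2. k -> g, p -> b, s -> z, t -> d / V _ V: fires at position(s) 7: niinvibarkik
surface: niinvibarkik

cell KEL=zo, NUM=ki, CLASS=ta:
underlying: niin-mid-ak-ag
1. b -> p, g -> k, v -> f / _ #: fires at position(s) 11: niinmidakak
2. k -> g, p -> b, s -> z, t -> d / V _ V: fires at position(s) 9: niinmidagak
surface: niinmidagak

cell KEL=gu, NUM=ki, CLASS=lu:
underlying: niin-vi-par-ag
1. b -> p, g -> k, v -> f / _ #: fires at position(s) 11: niinviparak
2. k -> g, p -> b, s -> z, t -> d / V _ V: fires at position(s) 7: niinvibarak
surface: niinvibarak

cell KEL=zo, NUM=du, CLASS=ki:
underlying: niin-mid-p-fuv
1. b -> p, g -> k, v -> f / _ #: fires at position(s) 11: niinmidpfuf
2. k -> g, p -> b, s -> z, t -> d / V _ V: no change
surface: niinmidpfuf

cell KEL=ma, NUM=du, CLASS=lu:
underlying: niin-pab-par-fuv
1. b -> p, g -> k, v -> f / _ #: fires at position(s) 13: niinpabparfuf
2. k -> g, p -> b, s -> z, t -> d / V _ V: no change
surface: niinpabparfuf


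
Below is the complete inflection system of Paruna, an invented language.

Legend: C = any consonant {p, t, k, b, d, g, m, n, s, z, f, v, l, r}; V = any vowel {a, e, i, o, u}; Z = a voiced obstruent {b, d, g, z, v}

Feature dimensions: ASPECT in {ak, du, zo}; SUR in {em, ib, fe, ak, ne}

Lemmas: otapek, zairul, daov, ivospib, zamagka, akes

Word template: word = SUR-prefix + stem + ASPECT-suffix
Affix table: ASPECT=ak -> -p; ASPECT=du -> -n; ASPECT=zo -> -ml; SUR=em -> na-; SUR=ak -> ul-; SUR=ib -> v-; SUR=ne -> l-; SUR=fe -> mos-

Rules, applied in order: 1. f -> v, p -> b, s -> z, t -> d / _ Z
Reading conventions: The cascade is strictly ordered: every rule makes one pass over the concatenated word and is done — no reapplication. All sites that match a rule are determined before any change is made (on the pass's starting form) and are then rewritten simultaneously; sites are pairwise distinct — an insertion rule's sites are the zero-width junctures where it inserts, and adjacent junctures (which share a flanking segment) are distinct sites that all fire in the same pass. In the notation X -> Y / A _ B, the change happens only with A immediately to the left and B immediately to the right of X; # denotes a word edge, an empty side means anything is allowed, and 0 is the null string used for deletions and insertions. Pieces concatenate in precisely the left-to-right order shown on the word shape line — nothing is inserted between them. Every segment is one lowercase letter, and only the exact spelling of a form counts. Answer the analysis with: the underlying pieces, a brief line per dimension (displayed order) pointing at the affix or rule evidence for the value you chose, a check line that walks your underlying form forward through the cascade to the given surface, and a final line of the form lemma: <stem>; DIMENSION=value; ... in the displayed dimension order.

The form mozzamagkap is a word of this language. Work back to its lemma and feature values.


underlying: mos-zamagka-p
ASPECT=ak - signalled by the affix -p
SUR=fe - signalled by the affix mos-
check: moszamagkap -> mozzamagkap
lemma: zamagka; ASPECT=ak; SUR=fe


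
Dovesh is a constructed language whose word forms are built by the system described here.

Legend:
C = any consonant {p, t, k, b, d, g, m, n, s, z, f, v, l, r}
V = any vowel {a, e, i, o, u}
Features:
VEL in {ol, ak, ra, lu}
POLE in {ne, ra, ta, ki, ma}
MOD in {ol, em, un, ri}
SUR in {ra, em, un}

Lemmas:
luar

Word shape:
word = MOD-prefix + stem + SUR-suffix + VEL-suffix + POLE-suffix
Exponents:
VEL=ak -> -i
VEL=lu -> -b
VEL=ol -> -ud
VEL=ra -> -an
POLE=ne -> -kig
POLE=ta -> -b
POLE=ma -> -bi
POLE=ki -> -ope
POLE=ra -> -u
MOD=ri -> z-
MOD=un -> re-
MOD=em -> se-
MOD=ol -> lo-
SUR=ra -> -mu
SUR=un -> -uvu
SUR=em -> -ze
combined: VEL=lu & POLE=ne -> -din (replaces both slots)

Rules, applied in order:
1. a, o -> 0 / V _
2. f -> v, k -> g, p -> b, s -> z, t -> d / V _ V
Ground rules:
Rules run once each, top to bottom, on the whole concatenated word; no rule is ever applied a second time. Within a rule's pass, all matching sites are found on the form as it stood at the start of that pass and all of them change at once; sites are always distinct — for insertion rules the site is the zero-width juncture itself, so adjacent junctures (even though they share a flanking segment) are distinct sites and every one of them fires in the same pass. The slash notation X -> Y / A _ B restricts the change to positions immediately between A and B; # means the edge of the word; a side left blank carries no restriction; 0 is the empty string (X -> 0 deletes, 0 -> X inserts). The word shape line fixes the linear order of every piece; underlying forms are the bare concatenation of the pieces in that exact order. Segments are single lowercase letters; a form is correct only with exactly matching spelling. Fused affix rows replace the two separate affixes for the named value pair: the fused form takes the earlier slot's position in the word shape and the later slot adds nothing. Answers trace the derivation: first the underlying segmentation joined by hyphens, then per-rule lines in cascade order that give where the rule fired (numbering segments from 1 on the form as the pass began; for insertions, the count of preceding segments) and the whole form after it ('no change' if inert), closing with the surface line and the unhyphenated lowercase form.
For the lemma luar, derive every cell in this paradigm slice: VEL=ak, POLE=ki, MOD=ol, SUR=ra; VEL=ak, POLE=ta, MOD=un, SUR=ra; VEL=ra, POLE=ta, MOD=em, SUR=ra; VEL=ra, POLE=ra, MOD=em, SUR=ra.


cell VEL=ak, POLE=ki, MOD=ol, SUR=ra:
underlying: lo-luar-mu-i-ope
1. a, o -> 0 / V _: fires at position(s) 5, 10: lolurmuipe
2. f -> v, k -> g, p -> b, s -> z, t -> d / V _ V: fires at position(s) 9: lolurmuibe
surface: lolurmuibe

cell VEL=ak, POLE=ta, MOD=un, SUR=ra:
underlying: re-luar-mu-i-b
1. a, o -> 0 / V _: fires at position(s) 5: relurmuib
2. f -> v, k -> g, p -> b, s -> z, t -> d / V _ V: no change
surface: relurmuib

cell VEL=ra, POLE=ta, MOD=em, SUR=ra:
underlying: se-luar-mu-an-b
1. a, o -> 0 / V _: fires at position(s) 5, 9: selurmunb
2. f -> v, k -> g, p -> b, s -> z, t -> d / V _ V: no change
surface: selurmunb

cell VEL=ra, POLE=ra, MOD=em, SUR=ra:
underlying: se-luar-mu-an-u
1. a, o -> 0 / V _: fires at position(s) 5, 9: selurmunu
2. f -> v, k -> g, p -> b, s -> z, t -> d / V _ V: no change
surface: selurmunu
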